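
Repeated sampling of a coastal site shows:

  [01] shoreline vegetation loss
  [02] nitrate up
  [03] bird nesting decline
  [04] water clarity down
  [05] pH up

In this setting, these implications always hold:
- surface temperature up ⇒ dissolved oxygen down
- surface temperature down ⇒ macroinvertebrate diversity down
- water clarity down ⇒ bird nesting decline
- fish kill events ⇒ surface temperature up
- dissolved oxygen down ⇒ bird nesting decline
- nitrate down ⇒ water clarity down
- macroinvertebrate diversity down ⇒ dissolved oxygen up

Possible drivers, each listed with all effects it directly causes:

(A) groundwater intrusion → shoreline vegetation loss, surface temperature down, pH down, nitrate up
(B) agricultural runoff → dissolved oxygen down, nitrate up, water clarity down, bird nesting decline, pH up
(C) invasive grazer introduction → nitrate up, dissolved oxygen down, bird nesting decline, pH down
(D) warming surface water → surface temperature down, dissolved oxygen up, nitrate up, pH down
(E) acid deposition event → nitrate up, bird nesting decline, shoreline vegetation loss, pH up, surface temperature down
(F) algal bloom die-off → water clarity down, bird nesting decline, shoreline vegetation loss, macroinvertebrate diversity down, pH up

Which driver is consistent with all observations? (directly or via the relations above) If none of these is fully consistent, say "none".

none

Testing each hypothesis:
(A) groundwater intrusion — fails on bird nesting decline, water clarity down, pH up (predicts pH down, not pH up)
(B) agricultural runoff — shoreline vegetation loss NO; nitrate up yes; bird nesting decline yes; water clarity down yes; pH up yes
(C) invasive grazer introduction — shoreline vegetation loss NO; nitrate up yes; bird nesting decline yes; water clarity down NO; pH up NO
(D) warming surface water — shoreline vegetation loss NO; nitrate up yes; bird nesting decline NO; water clarity down NO; pH up NO
(E) acid deposition event — shoreline vegetation loss yes; nitrate up yes; bird nesting decline yes; water clarity down NO; pH up yes
(F) algal bloom die-off — does not account for nitrate up
Every candidate fails on at least one observation.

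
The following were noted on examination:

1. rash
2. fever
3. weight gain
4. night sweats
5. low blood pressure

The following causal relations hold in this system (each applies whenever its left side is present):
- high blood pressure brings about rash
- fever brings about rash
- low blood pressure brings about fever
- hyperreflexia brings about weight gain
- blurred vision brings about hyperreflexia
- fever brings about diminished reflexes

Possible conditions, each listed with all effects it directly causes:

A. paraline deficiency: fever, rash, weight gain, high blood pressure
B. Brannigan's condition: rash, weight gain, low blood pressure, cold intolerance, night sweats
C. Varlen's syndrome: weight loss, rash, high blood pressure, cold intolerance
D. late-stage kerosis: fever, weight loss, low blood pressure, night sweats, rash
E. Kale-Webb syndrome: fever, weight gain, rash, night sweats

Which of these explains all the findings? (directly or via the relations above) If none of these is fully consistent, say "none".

Testing each hypothesis:
(A) paraline deficiency — rash ✓; fever ✓; weight gain ✓; night sweats ✗; low blood pressure ✗
(B) Brannigan's condition — rash ✓; fever ✓ (by low blood pressure → fever); weight gain ✓; night sweats ✓; low blood pressure ✓
(C) Varlen's syndrome — rash ✓; fever ✗; weight gain ✗; night sweats ✗; low blood pressure ✗
(D) late-stage kerosis — rash ✓; fever ✓; weight gain ✗; night sweats ✓; low blood pressure ✓
(E) Kale-Webb syndrome — does not account for low blood pressure
Only (B) is consistent with every observation.

B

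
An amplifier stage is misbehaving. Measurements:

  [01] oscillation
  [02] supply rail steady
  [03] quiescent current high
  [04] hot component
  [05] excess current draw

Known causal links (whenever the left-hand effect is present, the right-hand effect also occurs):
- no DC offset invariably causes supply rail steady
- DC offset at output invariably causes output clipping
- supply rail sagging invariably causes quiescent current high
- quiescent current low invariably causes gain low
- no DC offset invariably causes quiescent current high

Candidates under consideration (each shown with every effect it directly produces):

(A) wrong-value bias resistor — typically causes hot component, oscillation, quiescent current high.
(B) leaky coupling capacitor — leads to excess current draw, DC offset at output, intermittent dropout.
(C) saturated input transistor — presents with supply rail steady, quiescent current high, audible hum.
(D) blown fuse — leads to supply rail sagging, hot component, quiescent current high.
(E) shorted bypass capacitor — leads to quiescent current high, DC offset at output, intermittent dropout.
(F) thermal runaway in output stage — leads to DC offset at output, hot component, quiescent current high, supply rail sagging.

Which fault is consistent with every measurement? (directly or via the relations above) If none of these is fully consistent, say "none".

Per-candidate check:
(A) wrong-value bias resistor — oscillation match; supply rail steady miss; quiescent current high match; hot component match; excess current draw miss
(B) leaky coupling capacitor — oscillation miss; supply rail steady miss; quiescent current high miss; hot component miss; excess current draw match
(C) saturated input transistor — oscillation miss; supply rail steady match; quiescent current high match; hot component miss; excess current draw miss
(D) blown fuse — oscillation miss; supply rail steady miss; quiescent current high match; hot component match; excess current draw miss
(E) shorted bypass capacitor — does not account for oscillation, supply rail steady, hot component, excess current draw
(F) thermal runaway in output stage — fails on oscillation, supply rail steady, excess current draw (predicts supply rail sagging, not supply rail steady)
None of the listed candidates fits everything.

none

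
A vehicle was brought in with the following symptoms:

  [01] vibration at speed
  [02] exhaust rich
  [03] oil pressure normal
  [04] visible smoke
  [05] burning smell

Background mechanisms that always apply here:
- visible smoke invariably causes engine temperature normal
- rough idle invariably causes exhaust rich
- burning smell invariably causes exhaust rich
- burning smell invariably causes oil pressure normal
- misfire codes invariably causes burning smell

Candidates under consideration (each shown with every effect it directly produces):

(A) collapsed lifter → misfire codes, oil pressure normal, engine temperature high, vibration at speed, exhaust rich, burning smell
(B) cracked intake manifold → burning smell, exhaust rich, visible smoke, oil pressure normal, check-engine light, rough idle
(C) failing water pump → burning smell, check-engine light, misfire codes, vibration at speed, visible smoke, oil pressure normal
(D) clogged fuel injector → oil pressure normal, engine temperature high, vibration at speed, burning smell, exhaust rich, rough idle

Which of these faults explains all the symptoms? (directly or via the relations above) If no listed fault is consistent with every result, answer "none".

C

For each candidate, compare predicted effects to what was observed:
(A) collapsed lifter — does not account for visible smoke
(B) cracked intake manifold — does not account for vibration at speed
(C) failing water pump — vibration at speed match; exhaust rich match (by burning smell → exhaust rich); oil pressure normal match; visible smoke match; burning smell match
(D) clogged fuel injector — vibration at speed match; exhaust rich match; oil pressure normal match; visible smoke miss; burning smell match
Only (C) is consistent with every observation.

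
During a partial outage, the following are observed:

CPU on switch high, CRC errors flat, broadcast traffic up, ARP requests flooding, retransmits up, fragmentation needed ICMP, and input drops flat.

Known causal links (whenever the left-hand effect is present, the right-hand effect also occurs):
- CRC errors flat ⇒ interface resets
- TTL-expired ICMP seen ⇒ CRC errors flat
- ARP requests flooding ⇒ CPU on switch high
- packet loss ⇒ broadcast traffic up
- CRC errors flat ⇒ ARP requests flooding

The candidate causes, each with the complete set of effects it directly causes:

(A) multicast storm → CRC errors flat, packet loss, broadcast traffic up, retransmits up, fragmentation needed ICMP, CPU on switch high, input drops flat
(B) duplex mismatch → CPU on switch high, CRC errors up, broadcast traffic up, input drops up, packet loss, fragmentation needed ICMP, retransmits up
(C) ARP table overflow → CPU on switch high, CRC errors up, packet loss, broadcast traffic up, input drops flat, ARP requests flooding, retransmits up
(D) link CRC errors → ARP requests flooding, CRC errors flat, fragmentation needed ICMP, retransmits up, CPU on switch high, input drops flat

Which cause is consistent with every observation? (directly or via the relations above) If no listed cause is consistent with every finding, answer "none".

Per-candidate check:
(A) multicast storm — CPU on switch high ✓; CRC errors flat ✓; broadcast traffic up ✓; ARP requests flooding ✓ (through CRC errors flat → ARP requests flooding); retransmits up ✓; fragmentation needed ICMP ✓; input drops flat ✓
(B) duplex mismatch — CPU on switch high ✓; CRC errors flat ✗; broadcast traffic up ✓; ARP requests flooding ✗; retransmits up ✓; fragmentation needed ICMP ✓; input drops flat ✗
(C) ARP table overflow — CPU on switch high ✓; CRC errors flat ✗; broadcast traffic up ✓; ARP requests flooding ✓; retransmits up ✓; fragmentation needed ICMP ✗; input drops flat ✓
(D) link CRC errors — does not account for broadcast traffic up
(A) alone accounts for all the evidence.

A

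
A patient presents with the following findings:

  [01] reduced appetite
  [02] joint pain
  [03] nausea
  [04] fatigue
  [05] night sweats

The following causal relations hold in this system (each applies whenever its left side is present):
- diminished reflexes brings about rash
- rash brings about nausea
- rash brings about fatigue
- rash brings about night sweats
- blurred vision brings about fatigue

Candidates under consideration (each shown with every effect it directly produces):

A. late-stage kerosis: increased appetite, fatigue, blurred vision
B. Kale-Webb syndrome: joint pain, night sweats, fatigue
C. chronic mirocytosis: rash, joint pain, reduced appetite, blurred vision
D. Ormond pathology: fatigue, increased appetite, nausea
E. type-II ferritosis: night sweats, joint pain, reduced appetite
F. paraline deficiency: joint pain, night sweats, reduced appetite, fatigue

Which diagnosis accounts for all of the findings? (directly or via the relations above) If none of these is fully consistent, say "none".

C

Testing each hypothesis:
(A) late-stage kerosis — reduced appetite miss; joint pain miss; nausea miss; fatigue match; night sweats miss
(B) Kale-Webb syndrome — does not account for reduced appetite, nausea
(C) chronic mirocytosis — accounts for every observation (nausea via rash → nausea)
(D) Ormond pathology — reduced appetite miss; joint pain miss; nausea match; fatigue match; night sweats miss
(E) type-II ferritosis — does not account for nausea, fatigue
(F) paraline deficiency — does not account for nausea
(C) is the only candidate with no mismatches.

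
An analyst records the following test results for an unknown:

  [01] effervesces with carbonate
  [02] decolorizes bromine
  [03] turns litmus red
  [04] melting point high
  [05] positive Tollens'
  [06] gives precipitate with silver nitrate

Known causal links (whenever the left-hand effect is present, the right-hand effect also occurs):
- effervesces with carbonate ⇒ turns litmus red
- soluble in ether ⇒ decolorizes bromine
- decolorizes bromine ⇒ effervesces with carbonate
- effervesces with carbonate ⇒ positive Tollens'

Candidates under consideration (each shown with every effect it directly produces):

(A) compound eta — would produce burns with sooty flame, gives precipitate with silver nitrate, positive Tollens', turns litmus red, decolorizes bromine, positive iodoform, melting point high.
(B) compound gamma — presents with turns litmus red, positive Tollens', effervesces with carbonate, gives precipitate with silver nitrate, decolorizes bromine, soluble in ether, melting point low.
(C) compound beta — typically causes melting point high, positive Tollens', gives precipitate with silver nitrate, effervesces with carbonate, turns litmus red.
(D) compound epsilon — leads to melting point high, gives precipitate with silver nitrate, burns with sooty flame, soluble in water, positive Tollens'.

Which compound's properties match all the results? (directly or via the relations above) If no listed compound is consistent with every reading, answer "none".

A

For each candidate, compare predicted effects to what was observed:
(A) compound eta — accounts for every observation (effervesces with carbonate through decolorizes bromine → effervesces with carbonate)
(B) compound gamma — effervesces with carbonate ✓; decolorizes bromine ✓; turns litmus red ✓; melting point high ✗; positive Tollens' ✓; gives precipitate with silver nitrate ✓
(C) compound beta — effervesces with carbonate ✓; decolorizes bromine ✗; turns litmus red ✓; melting point high ✓; positive Tollens' ✓; gives precipitate with silver nitrate ✓
(D) compound epsilon — does not account for effervesces with carbonate, decolorizes bromine, turns litmus red
Only (A) is consistent with every observation.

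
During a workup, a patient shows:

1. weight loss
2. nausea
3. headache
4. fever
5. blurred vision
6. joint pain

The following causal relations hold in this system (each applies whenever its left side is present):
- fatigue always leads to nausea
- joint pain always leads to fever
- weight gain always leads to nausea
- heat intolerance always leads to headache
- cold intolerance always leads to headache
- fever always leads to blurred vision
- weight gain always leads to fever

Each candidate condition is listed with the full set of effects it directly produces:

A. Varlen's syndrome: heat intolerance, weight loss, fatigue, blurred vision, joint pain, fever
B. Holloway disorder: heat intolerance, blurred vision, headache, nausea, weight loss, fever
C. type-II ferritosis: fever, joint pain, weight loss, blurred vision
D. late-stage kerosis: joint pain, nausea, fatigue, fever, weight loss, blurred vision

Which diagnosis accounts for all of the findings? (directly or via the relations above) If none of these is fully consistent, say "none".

For each candidate, compare predicted effects to what was observed:
(A) Varlen's syndrome — accounts for every observation (nausea via fatigue → nausea)
(B) Holloway disorder — weight loss match; nausea match; headache match; fever match; blurred vision match; joint pain miss
(C) type-II ferritosis — weight loss match; nausea miss; headache miss; fever match; blurred vision match; joint pain match
(D) late-stage kerosis — weight loss match; nausea match; headache miss; fever match; blurred vision match; joint pain match
(A) alone accounts for all the evidence.

A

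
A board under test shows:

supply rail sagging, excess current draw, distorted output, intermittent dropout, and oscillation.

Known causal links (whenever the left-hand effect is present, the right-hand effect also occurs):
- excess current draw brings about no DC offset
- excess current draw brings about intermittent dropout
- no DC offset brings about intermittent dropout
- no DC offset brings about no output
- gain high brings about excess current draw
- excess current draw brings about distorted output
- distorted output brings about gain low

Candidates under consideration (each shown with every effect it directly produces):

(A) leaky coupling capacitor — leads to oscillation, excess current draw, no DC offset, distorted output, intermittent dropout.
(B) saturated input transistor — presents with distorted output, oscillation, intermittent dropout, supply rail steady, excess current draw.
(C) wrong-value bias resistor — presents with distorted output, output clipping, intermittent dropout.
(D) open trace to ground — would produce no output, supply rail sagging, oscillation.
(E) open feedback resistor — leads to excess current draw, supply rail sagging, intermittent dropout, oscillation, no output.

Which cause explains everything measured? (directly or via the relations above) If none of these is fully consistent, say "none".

E

For each candidate, compare predicted effects to what was observed:
(A) leaky coupling capacitor — does not account for supply rail sagging
(B) saturated input transistor — fails on supply rail sagging (predicts supply rail steady, not supply rail sagging)
(C) wrong-value bias resistor — supply rail sagging ✗; excess current draw ✗; distorted output ✓; intermittent dropout ✓; oscillation ✗
(D) open trace to ground — does not account for excess current draw, distorted output, intermittent dropout
(E) open feedback resistor — accounts for every observation (distorted output through excess current draw → distorted output)
(E) is the only candidate with no mismatches.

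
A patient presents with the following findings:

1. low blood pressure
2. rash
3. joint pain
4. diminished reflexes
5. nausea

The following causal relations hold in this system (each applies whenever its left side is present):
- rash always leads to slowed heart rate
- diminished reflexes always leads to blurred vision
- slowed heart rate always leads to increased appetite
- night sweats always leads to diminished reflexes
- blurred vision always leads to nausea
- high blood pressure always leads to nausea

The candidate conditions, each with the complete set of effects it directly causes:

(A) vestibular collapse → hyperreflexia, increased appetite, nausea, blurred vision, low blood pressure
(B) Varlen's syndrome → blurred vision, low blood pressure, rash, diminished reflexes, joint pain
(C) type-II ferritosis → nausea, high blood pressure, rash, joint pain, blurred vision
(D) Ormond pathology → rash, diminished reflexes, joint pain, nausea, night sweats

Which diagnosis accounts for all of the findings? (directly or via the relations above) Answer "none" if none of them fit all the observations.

Checking each candidate against the observations:
(A) vestibular collapse — low blood pressure match; rash miss; joint pain miss; diminished reflexes miss; nausea match
(B) Varlen's syndrome — low blood pressure match; rash match; joint pain match; diminished reflexes match; nausea match (through blurred vision → nausea)
(C) type-II ferritosis — fails on low blood pressure, diminished reflexes (predicts high blood pressure, not low blood pressure)
(D) Ormond pathology — low blood pressure miss; rash match; joint pain match; diminished reflexes match; nausea match
Only (B) is consistent with every observation.

B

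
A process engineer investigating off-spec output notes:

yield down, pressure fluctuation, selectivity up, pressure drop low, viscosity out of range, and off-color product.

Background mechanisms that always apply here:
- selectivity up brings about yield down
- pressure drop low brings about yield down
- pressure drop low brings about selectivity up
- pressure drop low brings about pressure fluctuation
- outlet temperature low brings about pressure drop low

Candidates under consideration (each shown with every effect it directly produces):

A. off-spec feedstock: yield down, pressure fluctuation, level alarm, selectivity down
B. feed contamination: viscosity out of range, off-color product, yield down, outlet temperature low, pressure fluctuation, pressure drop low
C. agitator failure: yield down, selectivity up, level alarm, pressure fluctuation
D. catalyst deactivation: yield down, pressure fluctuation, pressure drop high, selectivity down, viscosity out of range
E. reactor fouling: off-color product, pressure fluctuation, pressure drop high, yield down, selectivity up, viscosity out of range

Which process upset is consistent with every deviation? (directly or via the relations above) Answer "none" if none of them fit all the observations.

Checking each candidate against the observations:
(A) off-spec feedstock — yield down yes; pressure fluctuation yes; selectivity up NO; pressure drop low NO; viscosity out of range NO; off-color product NO
(B) feed contamination — accounts for every observation (selectivity up through pressure drop low → selectivity up)
(C) agitator failure — does not account for pressure drop low, viscosity out of range, off-color product
(D) catalyst deactivation — fails on selectivity up, pressure drop low, off-color product (predicts selectivity down, not selectivity up; predicts pressure drop high, not pressure drop low)
(E) reactor fouling — fails on pressure drop low (predicts pressure drop high, not pressure drop low)
Only (B) is consistent with every observation.

B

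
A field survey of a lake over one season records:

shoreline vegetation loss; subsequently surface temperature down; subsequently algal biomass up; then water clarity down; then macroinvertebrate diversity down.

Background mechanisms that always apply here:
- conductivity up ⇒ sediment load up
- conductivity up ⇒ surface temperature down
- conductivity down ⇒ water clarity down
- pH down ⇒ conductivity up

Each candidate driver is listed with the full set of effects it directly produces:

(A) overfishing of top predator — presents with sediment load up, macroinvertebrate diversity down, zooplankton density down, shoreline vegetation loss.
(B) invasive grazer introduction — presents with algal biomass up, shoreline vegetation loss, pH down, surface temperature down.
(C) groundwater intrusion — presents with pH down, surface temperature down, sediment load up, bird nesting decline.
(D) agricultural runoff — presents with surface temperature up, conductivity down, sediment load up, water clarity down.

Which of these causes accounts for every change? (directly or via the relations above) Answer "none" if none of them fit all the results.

Per-candidate check:
(A) overfishing of top predator — shoreline vegetation loss match; surface temperature down miss; algal biomass up miss; water clarity down miss; macroinvertebrate diversity down match
(B) invasive grazer introduction — does not account for water clarity down, macroinvertebrate diversity down
(C) groundwater intrusion — does not account for shoreline vegetation loss, algal biomass up, water clarity down, macroinvertebrate diversity down
(D) agricultural runoff — shoreline vegetation loss miss; surface temperature down miss; algal biomass up miss; water clarity down match; macroinvertebrate diversity down miss
No candidate is consistent with all observations.

none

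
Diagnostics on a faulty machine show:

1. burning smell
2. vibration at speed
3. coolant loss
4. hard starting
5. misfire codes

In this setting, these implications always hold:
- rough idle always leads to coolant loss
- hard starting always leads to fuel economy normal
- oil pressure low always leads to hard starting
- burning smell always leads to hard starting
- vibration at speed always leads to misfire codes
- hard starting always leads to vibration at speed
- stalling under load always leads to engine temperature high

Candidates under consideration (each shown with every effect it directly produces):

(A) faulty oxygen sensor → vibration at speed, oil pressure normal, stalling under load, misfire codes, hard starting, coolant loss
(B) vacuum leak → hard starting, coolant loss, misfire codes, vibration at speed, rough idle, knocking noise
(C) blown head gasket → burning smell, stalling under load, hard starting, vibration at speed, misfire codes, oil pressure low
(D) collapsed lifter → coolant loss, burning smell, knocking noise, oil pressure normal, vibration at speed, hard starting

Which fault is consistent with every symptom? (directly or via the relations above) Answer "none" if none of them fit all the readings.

D

Checking each candidate against the observations:
(A) faulty oxygen sensor — does not account for burning smell
(B) vacuum leak — burning smell miss; vibration at speed match; coolant loss match; hard starting match; misfire codes match
(C) blown head gasket — burning smell match; vibration at speed match; coolant loss miss; hard starting match; misfire codes match
(D) collapsed lifter — burning smell match; vibration at speed match; coolant loss match; hard starting match; misfire codes match (by vibration at speed → misfire codes)
Only (D) is consistent with every observation.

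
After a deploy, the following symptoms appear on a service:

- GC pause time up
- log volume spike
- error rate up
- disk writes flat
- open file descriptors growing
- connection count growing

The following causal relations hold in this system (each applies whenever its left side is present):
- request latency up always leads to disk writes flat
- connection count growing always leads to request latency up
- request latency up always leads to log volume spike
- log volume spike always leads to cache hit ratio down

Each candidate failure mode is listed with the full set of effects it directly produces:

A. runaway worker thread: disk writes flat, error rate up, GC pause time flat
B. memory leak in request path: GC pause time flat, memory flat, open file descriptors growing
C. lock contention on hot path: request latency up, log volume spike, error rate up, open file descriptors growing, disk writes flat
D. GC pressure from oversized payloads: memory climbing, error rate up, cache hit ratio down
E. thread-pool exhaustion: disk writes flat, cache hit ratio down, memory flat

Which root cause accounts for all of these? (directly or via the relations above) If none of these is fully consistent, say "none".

For each candidate, compare predicted effects to what was observed:
(A) runaway worker thread — GC pause time up NO; log volume spike NO; error rate up yes; disk writes flat yes; open file descriptors growing NO; connection count growing NO
(B) memory leak in request path — fails on GC pause time up, log volume spike, error rate up, disk writes flat, connection count growing (predicts GC pause time flat, not GC pause time up)
(C) lock contention on hot path — does not account for GC pause time up, connection count growing
(D) GC pressure from oversized payloads — does not account for GC pause time up, log volume spike, disk writes flat, open file descriptors growing, connection count growing
(E) thread-pool exhaustion — does not account for GC pause time up, log volume spike, error rate up, open file descriptors growing, connection count growing
Every candidate fails on at least one observation.

none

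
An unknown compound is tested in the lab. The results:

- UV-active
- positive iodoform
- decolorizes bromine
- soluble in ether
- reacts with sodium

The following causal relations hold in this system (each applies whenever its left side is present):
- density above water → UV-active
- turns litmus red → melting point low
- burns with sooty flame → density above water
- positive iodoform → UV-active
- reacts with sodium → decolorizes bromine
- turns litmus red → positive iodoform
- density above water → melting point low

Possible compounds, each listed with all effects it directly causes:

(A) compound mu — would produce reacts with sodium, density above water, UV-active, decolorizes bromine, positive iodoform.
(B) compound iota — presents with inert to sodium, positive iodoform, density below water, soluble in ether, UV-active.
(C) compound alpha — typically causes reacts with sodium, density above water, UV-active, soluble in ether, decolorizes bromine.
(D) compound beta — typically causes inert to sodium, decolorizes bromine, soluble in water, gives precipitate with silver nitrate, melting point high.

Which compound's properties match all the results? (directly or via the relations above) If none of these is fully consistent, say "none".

Checking each candidate against the observations:
(A) compound mu — UV-active +; positive iodoform +; decolorizes bromine +; soluble in ether -; reacts with sodium +
(B) compound iota — fails on decolorizes bromine, reacts with sodium (predicts inert to sodium, not reacts with sodium)
(C) compound alpha — UV-active +; positive iodoform -; decolorizes bromine +; soluble in ether +; reacts with sodium +
(D) compound beta — fails on UV-active, positive iodoform, soluble in ether, reacts with sodium (predicts inert to sodium, not reacts with sodium)
None of the listed candidates fits everything.

none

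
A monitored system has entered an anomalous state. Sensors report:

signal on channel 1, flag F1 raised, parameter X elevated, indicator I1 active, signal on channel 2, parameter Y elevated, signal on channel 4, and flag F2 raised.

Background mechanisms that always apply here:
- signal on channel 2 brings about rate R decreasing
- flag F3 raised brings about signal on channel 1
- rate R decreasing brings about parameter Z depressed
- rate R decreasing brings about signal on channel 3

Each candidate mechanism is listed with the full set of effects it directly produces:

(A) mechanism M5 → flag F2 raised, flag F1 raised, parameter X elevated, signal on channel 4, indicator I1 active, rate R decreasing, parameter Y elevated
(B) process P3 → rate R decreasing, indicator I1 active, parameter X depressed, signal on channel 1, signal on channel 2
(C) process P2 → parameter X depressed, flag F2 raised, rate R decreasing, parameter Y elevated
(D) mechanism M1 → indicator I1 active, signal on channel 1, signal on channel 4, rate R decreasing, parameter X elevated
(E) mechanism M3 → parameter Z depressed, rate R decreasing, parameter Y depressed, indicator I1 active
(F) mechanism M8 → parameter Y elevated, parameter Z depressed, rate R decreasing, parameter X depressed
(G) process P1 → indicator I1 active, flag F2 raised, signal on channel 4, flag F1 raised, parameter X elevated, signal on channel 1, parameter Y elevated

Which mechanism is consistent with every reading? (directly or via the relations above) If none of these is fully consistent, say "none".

Testing each hypothesis:
(A) mechanism M5 — signal on channel 1 miss; flag F1 raised match; parameter X elevated match; indicator I1 active match; signal on channel 2 miss; parameter Y elevated match; signal on channel 4 match; flag F2 raised match
(B) process P3 — fails on flag F1 raised, parameter X elevated, parameter Y elevated, signal on channel 4, flag F2 raised (predicts parameter X depressed, not parameter X elevated)
(C) process P2 — signal on channel 1 miss; flag F1 raised miss; parameter X elevated miss; indicator I1 active miss; signal on channel 2 miss; parameter Y elevated match; signal on channel 4 miss; flag F2 raised match
(D) mechanism M1 — signal on channel 1 match; flag F1 raised miss; parameter X elevated match; indicator I1 active match; signal on channel 2 miss; parameter Y elevated miss; signal on channel 4 match; flag F2 raised miss
(E) mechanism M3 — signal on channel 1 miss; flag F1 raised miss; parameter X elevated miss; indicator I1 active match; signal on channel 2 miss; parameter Y elevated miss; signal on channel 4 miss; flag F2 raised miss
(F) mechanism M8 — signal on channel 1 miss; flag F1 raised miss; parameter X elevated miss; indicator I1 active miss; signal on channel 2 miss; parameter Y elevated match; signal on channel 4 miss; flag F2 raised miss
(G) process P1 — does not account for signal on channel 2
Every candidate fails on at least one observation.

none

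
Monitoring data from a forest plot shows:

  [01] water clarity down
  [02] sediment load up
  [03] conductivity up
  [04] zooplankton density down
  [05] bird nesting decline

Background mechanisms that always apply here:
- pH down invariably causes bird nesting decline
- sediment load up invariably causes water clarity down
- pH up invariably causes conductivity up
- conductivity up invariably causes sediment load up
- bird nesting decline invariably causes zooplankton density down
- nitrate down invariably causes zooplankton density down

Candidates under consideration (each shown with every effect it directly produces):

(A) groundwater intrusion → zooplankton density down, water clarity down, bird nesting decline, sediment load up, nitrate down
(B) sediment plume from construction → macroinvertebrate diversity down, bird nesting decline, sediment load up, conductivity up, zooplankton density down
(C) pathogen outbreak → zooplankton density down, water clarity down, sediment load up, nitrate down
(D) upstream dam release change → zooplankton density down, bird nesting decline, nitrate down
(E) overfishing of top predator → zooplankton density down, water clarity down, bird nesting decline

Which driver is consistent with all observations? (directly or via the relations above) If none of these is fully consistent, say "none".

B

Testing each hypothesis:
(A) groundwater intrusion — does not account for conductivity up
(B) sediment plume from construction — water clarity down + (by sediment load up → water clarity down); sediment load up +; conductivity up +; zooplankton density down +; bird nesting decline +
(C) pathogen outbreak — water clarity down +; sediment load up +; conductivity up -; zooplankton density down +; bird nesting decline -
(D) upstream dam release change — water clarity down -; sediment load up -; conductivity up -; zooplankton density down +; bird nesting decline +
(E) overfishing of top predator — water clarity down +; sediment load up -; conductivity up -; zooplankton density down +; bird nesting decline +
(B) alone accounts for all the evidence.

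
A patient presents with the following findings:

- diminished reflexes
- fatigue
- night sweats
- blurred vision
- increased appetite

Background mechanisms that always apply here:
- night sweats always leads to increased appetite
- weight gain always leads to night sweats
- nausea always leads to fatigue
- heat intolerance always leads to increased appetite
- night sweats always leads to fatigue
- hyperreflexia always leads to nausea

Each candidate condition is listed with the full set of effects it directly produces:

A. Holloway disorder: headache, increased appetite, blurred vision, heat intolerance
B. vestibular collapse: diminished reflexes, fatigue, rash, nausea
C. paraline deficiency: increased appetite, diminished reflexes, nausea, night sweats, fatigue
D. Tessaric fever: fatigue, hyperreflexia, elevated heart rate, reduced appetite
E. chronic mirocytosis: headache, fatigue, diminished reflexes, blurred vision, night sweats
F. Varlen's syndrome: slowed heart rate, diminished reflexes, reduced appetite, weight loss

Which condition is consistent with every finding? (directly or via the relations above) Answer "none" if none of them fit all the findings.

For each candidate, compare predicted effects to what was observed:
(A) Holloway disorder — diminished reflexes -; fatigue -; night sweats -; blurred vision +; increased appetite +
(B) vestibular collapse — diminished reflexes +; fatigue +; night sweats -; blurred vision -; increased appetite -
(C) paraline deficiency — diminished reflexes +; fatigue +; night sweats +; blurred vision -; increased appetite +
(D) Tessaric fever — diminished reflexes -; fatigue +; night sweats -; blurred vision -; increased appetite -
(E) chronic mirocytosis — diminished reflexes +; fatigue +; night sweats +; blurred vision +; increased appetite + (through night sweats → increased appetite)
(F) Varlen's syndrome — fails on fatigue, night sweats, blurred vision, increased appetite (predicts reduced appetite, not increased appetite)
Only (E) is consistent with every observation.

E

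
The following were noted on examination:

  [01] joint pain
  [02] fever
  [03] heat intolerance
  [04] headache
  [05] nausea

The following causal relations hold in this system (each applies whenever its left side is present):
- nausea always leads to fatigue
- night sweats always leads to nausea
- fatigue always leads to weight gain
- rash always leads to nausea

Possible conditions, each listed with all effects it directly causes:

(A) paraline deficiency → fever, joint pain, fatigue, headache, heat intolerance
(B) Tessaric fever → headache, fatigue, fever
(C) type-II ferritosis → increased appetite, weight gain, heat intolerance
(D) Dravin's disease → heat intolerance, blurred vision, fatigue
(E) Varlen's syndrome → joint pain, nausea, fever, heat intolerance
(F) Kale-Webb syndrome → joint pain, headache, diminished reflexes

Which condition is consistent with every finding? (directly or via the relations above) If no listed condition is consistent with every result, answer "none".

Per-candidate check:
(A) paraline deficiency — joint pain ✓; fever ✓; heat intolerance ✓; headache ✓; nausea ✗
(B) Tessaric fever — joint pain ✗; fever ✓; heat intolerance ✗; headache ✓; nausea ✗
(C) type-II ferritosis — joint pain ✗; fever ✗; heat intolerance ✓; headache ✗; nausea ✗
(D) Dravin's disease — joint pain ✗; fever ✗; heat intolerance ✓; headache ✗; nausea ✗
(E) Varlen's syndrome — does not account for headache
(F) Kale-Webb syndrome — does not account for fever, heat intolerance, nausea
No candidate is consistent with all observations.

none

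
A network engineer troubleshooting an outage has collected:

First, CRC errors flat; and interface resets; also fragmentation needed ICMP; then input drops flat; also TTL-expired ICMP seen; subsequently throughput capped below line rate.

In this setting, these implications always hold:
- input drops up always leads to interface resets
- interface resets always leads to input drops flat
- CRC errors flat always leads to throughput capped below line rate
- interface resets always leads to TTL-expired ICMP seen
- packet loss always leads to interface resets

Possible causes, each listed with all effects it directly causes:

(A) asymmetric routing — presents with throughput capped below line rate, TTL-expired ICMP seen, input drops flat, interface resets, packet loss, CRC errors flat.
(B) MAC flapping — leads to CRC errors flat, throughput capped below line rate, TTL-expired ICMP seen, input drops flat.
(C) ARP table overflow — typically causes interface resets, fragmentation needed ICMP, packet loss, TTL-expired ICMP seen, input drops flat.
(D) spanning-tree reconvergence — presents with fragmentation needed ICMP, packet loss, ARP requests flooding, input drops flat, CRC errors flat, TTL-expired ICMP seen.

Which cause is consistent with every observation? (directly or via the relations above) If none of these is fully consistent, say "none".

D

For each candidate, compare predicted effects to what was observed:
(A) asymmetric routing — does not account for fragmentation needed ICMP
(B) MAC flapping — does not account for interface resets, fragmentation needed ICMP
(C) ARP table overflow — CRC errors flat NO; interface resets yes; fragmentation needed ICMP yes; input drops flat yes; TTL-expired ICMP seen yes; throughput capped below line rate NO
(D) spanning-tree reconvergence — accounts for every observation (interface resets through packet loss → interface resets)
(D) is the only candidate with no mismatches.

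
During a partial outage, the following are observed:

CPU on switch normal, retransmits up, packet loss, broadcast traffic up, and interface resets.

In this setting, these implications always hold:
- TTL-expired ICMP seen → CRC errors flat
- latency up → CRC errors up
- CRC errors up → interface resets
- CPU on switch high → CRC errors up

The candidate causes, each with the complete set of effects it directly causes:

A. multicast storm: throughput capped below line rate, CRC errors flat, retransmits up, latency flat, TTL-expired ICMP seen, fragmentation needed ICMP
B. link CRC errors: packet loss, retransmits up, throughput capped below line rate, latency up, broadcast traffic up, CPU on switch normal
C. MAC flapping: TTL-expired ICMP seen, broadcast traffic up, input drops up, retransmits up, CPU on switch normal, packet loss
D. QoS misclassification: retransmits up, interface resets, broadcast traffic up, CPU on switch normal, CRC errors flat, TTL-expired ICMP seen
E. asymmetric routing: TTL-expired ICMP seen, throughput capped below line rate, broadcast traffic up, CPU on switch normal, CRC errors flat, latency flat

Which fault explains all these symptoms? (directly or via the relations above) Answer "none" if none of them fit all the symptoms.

For each candidate, compare predicted effects to what was observed:
(A) multicast storm — CPU on switch normal NO; retransmits up yes; packet loss NO; broadcast traffic up NO; interface resets NO
(B) link CRC errors — accounts for every observation (interface resets by latency up → CRC errors up → interface resets)
(C) MAC flapping — does not account for interface resets
(D) QoS misclassification — CPU on switch normal yes; retransmits up yes; packet loss NO; broadcast traffic up yes; interface resets yes
(E) asymmetric routing — CPU on switch normal yes; retransmits up NO; packet loss NO; broadcast traffic up yes; interface resets NO
Only (B) is consistent with every observation.

B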